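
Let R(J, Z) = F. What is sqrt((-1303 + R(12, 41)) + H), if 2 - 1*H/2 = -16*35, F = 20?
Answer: I*sqrt(159) ≈ 12.61*I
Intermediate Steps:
R(J, Z) = 20
H = 1124 (H = 4 - (-32)*35 = 4 - 2*(-560) = 4 + 1120 = 1124)
sqrt((-1303 + R(12, 41)) + H) = sqrt((-1303 + 20) + 1124) = sqrt(-1283 + 1124) = sqrt(-159) = I*sqrt(159)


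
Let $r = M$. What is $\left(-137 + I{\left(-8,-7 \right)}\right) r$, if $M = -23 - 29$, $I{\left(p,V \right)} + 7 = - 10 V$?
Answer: $3848$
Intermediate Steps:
$I{\left(p,V \right)} = -7 - 10 V$
$M = -52$
$r = -52$
$\left(-137 + I{\left(-8,-7 \right)}\right) r = \left(-137 - -63\right) \left(-52\right) = \left(-137 + \left(-7 + 70\right)\right) \left(-52\right) = \left(-137 + 63\right) \left(-52\right) = \left(-74\right) \left(-52\right) = 3848$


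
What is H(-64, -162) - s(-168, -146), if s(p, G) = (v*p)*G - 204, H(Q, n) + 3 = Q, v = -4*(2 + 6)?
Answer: 785033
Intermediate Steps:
v = -32 (v = -4*8 = -32)
H(Q, n) = -3 + Q
s(p, G) = -204 - 32*G*p (s(p, G) = (-32*p)*G - 204 = -32*G*p - 204 = -204 - 32*G*p)
H(-64, -162) - s(-168, -146) = (-3 - 64) - (-204 - 32*(-146)*(-168)) = -67 - (-204 - 784896) = -67 - 1*(-785100) = -67 + 785100 = 785033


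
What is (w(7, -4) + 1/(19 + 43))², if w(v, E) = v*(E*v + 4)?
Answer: 108472225/3844 ≈ 28219.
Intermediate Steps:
w(v, E) = v*(4 + E*v)
(w(7, -4) + 1/(19 + 43))² = (7*(4 - 4*7) + 1/(19 + 43))² = (7*(4 - 28) + 1/62)² = (7*(-24) + 1/62)² = (-168 + 1/62)² = (-10415/62)² = 108472225/3844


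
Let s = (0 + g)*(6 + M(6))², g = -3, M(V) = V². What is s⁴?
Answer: 784294811709696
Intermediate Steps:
s = -5292 (s = (0 - 3)*(6 + 6²)² = -3*(6 + 36)² = -3*42² = -3*1764 = -5292)
s⁴ = (-5292)⁴ = 784294811709696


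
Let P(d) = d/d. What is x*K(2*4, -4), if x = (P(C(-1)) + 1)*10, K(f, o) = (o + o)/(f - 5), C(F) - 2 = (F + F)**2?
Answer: -160/3 ≈ -53.333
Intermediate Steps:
C(F) = 2 + 4*F**2 (C(F) = 2 + (F + F)**2 = 2 + (2*F)**2 = 2 + 4*F**2)
K(f, o) = 2*o/(-5 + f) (K(f, o) = (2*o)/(-5 + f) = 2*o/(-5 + f))
P(d) = 1
x = 20 (x = (1 + 1)*10 = 2*10 = 20)
x*K(2*4, -4) = 20*(2*(-4)/(-5 + 2*4)) = 20*(2*(-4)/(-5 + 8)) = 20*(2*(-4)/3) = 20*(2*(-4)*(1/3)) = 20*(-8/3) = -160/3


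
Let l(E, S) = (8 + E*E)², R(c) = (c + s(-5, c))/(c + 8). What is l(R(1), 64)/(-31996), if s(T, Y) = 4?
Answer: -452929/209925756 ≈ -0.0021576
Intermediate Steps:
R(c) = (4 + c)/(8 + c) (R(c) = (c + 4)/(c + 8) = (4 + c)/(8 + c))
l(E, S) = (8 + E²)²
l(R(1), 64)/(-31996) = (8 + ((4 + 1)/(8 + 1))²)²/(-31996) = (8 + (5/9)²)²*(-1/31996) = (8 + 25/81)²*(-1/31996) = (673/81)²*(-1/31996) = (452929/6561)*(-1/31996) = -452929/209925756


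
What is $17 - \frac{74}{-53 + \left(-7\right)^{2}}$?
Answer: $\frac{71}{2} \approx 35.5$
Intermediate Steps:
$17 - \frac{74}{-53 + \left(-7\right)^{2}} = 17 - \frac{74}{-53 + 49} = 17 - \frac{74}{-4} = 17 - - \frac{37}{2} = 17 + \frac{37}{2} = \frac{71}{2}$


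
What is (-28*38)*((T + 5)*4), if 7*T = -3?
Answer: -19456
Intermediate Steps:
T = -3/7 (T = (1/7)*(-3) = -3/7 ≈ -0.42857)
(-28*38)*((T + 5)*4) = (-28*38)*((-3/7 + 5)*4) = -4864*4 = -1064*128/7 = -19456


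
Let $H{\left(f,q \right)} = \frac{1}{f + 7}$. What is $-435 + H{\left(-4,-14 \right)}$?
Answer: $- \frac{1304}{3} \approx -434.67$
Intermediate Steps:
$H{\left(f,q \right)} = \frac{1}{7 + f}$
$-435 + H{\left(-4,-14 \right)} = -435 + \frac{1}{7 - 4} = -435 + \frac{1}{3} = - \frac{1304}{3}$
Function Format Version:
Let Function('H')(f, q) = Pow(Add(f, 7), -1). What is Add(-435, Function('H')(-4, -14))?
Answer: Rational(-1304, 3) ≈ -434.67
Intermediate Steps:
Function('H')(f, q) = Pow(Add(7, f), -1)
Add(-435, Function('H')(-4, -14)) = Add(-435, Pow(Add(7, -4), -1)) = Add(-435, Pow(3, -1)) = Add(-435, Rational(1, 3)) = Rational(-1304, 3)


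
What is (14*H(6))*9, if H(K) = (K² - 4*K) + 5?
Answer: 2142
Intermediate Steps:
H(K) = 5 + K² - 4*K
(14*H(6))*9 = (14*(5 + 6² - 4*6))*9 = (14*(5 + 36 - 24))*9 = (14*17)*9 = 238*9 = 2142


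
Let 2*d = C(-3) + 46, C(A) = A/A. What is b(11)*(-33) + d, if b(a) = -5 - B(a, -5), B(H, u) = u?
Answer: 47/2 ≈ 23.500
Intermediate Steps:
C(A) = 1
b(a) = 0 (b(a) = -5 - 1*(-5) = -5 + 5 = 0)
d = 47/2 (d = (1 + 46)/2 = (½)*47 = 47/2 ≈ 23.500)
b(11)*(-33) + d = 0*(-33) + 47/2 = 0 + 47/2 = 47/2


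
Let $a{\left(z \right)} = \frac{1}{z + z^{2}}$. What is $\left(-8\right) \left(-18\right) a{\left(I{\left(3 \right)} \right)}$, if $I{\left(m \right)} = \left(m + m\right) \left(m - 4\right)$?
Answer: $\frac{24}{5} \approx 4.8$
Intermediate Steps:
$I{\left(m \right)} = 2 m \left(-4 + m\right)$
$\left(-8\right) \left(-18\right) a{\left(I{\left(3 \right)} \right)} = \left(-8\right) \left(-18\right) \frac{1}{2 \cdot 3 \left(-4 + 3\right) \left(1 + 2 \cdot 3 \left(-4 + 3\right)\right)} = 144 \frac{1}{2 \cdot 3 \left(-1\right) \left(1 + 2 \cdot 3 \left(-1\right)\right)} = 144 \frac{1}{\left(-6\right) \left(1 - 6\right)} = 144 \left(- \frac{1}{6 \left(-5\right)}\right) = 144 \left(\left(- \frac{1}{6}\right) \left(- \frac{1}{5}\right)\right) = 144 \cdot \frac{1}{30} = \frac{24}{5}$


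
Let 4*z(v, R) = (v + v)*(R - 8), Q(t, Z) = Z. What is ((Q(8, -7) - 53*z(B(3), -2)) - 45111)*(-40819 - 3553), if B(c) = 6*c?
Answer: 1790321456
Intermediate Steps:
z(v, R) = v*(-8 + R)/2 (z(v, R) = ((v + v)*(R - 8))/4 = ((2*v)*(-8 + R))/4 = (2*v*(-8 + R))/4 = v*(-8 + R)/2)
((Q(8, -7) - 53*z(B(3), -2)) - 45111)*(-40819 - 3553) = ((-7 - 53*6*3*(-8 - 2)/2) - 45111)*(-40819 - 3553) = ((-7 - 53*18*(-10)/2) - 45111)*(-44372) = ((-7 - 53*(-90)) - 45111)*(-44372) = ((-7 + 4770) - 45111)*(-44372) = (4763 - 45111)*(-44372) = -40348*(-44372) = 1790321456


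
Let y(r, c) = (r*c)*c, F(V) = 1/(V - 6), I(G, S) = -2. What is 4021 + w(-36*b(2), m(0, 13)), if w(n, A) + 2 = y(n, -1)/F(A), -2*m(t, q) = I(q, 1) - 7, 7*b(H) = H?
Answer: 28241/7 ≈ 4034.4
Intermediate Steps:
b(H) = H/7
F(V) = 1/(-6 + V)
y(r, c) = r*c² (y(r, c) = (c*r)*c = r*c²)
m(t, q) = 9/2 (m(t, q) = -(-2 - 7)/2 = -½*(-9) = 9/2)
w(n, A) = -2 + n*(-6 + A) (w(n, A) = -2 + (n*(-1)²)/(1/(-6 + A)) = -2 + (n*1)*(-6 + A) = -2 + n*(-6 + A))
4021 + w(-36*b(2), m(0, 13)) = 4021 + (-2 + (-36*2/7)*(-6 + 9/2)) = 4021 + (-2 - 36*2/7*(-3/2)) = 4021 + (-2 - 72/7*(-3/2)) = 4021 + (-2 + 108/7) = 4021 + 94/7 = 28241/7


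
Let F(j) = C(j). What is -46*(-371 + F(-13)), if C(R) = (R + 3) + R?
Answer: 18124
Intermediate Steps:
C(R) = 3 + 2*R (C(R) = (3 + R) + R = 3 + 2*R)
F(j) = 3 + 2*j
-46*(-371 + F(-13)) = -46*(-371 + (3 + 2*(-13))) = -46*(-371 + (3 - 26)) = -46*(-371 - 23) = -46*(-394) = 18124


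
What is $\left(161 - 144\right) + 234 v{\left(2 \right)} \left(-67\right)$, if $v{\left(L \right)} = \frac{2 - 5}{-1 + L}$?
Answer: $47051$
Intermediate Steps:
$v{\left(L \right)} = - \frac{3}{-1 + L}$
$\left(161 - 144\right) + 234 v{\left(2 \right)} \left(-67\right) = \left(161 - 144\right) + 234 - \frac{3}{-1 + 2} \left(-67\right) = \left(161 - 144\right) + 234 - \frac{3}{1} \left(-67\right) = 17 + 234 \left(-3\right) 1 \left(-67\right) = 17 + 234 \left(\left(-3\right) \left(-67\right)\right) = 17 + 234 \cdot 201 = 17 + 47034 = 47051$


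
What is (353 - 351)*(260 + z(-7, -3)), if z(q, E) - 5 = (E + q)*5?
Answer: 430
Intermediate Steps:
z(q, E) = 5 + 5*E + 5*q (z(q, E) = 5 + (E + q)*5 = 5 + (5*E + 5*q) = 5 + 5*E + 5*q)
(353 - 351)*(260 + z(-7, -3)) = (353 - 351)*(260 + (5 + 5*(-3) + 5*(-7))) = 2*(260 + (5 - 15 - 35)) = 2*(260 - 45) = 2*215 = 430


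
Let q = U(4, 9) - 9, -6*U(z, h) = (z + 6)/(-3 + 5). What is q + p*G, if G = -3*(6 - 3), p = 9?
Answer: -545/6 ≈ -90.833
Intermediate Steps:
G = -9 (G = -3*3 = -9)
U(z, h) = -½ - z/12 (U(z, h) = -(z + 6)/(6*(-3 + 5)) = -(6 + z)/(6*2) = -(3 + z/2)/6 = -½ - z/12)
q = -59/6 (q = (-½ - 1/12*4) - 9 = (-½ - ⅓) - 9 = -⅚ - 9 = -59/6 ≈ -9.8333)
q + p*G = -59/6 + 9*(-9) = -59/6 - 81 = -545/6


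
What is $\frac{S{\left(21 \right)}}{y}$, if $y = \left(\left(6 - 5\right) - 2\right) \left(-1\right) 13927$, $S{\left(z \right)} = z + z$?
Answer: $\frac{42}{13927} \approx 0.0030157$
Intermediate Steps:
$S{\left(z \right)} = 2 z$
$y = 13927$ ($y = \left(1 - 2\right) \left(-1\right) 13927 = \left(-1\right) \left(-1\right) 13927 = 1 \cdot 13927 = 13927$)
$\frac{S{\left(21 \right)}}{y} = \frac{2 \cdot 21}{13927} = 42 \cdot \frac{1}{13927} = \frac{42}{13927}$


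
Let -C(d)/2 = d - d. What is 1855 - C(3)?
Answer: 1855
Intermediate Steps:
C(d) = 0 (C(d) = -2*(d - d) = -2*0 = 0)
1855 - C(3) = 1855 - 1*0 = 1855 + 0 = 1855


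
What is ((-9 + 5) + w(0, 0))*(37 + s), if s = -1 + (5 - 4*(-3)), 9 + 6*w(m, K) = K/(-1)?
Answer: -583/2 ≈ -291.50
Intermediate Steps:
w(m, K) = -3/2 - K/6 (w(m, K) = -3/2 + (K/(-1))/6 = -3/2 + (K*(-1))/6 = -3/2 + (-K)/6 = -3/2 - K/6)
s = 16 (s = -1 + (5 + 12) = -1 + 17 = 16)
((-9 + 5) + w(0, 0))*(37 + s) = ((-9 + 5) + (-3/2 - ⅙*0))*(37 + 16) = (-4 + (-3/2 + 0))*53 = (-4 - 3/2)*53 = -11/2*53 = -583/2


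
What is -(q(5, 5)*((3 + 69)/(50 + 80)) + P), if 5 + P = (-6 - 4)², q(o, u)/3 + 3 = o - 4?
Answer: -5959/65 ≈ -91.677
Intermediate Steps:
q(o, u) = -21 + 3*o (q(o, u) = -9 + 3*(o - 4) = -9 + 3*(-4 + o) = -9 + (-12 + 3*o) = -21 + 3*o)
P = 95 (P = -5 + (-6 - 4)² = -5 + (-10)² = -5 + 100 = 95)
-(q(5, 5)*((3 + 69)/(50 + 80)) + P) = -((-21 + 3*5)*((3 + 69)/(50 + 80)) + 95) = -((-21 + 15)*(72/130) + 95) = -(-432/130 + 95) = -(-6*36/65 + 95) = -(-216/65 + 95) = -1*5959/65 = -5959/65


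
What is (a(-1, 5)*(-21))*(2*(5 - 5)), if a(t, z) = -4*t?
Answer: 0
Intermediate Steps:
(a(-1, 5)*(-21))*(2*(5 - 5)) = (-4*(-1)*(-21))*(2*(5 - 5)) = (4*(-21))*(2*0) = -84*0 = 0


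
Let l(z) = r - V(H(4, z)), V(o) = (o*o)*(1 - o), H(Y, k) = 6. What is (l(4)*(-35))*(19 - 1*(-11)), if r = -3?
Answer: -185850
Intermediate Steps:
V(o) = o**2*(1 - o)
l(z) = 177 (l(z) = -3 - 6**2*(1 - 1*6) = -3 - 36*(1 - 6) = -3 - 36*(-5) = -3 - 1*(-180) = -3 + 180 = 177)
(l(4)*(-35))*(19 - 1*(-11)) = (177*(-35))*(19 - 1*(-11)) = -6195*(19 + 11) = -6195*30 = -185850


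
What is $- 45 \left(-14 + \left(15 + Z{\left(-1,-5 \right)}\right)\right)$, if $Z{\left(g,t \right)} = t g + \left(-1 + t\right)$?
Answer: $0$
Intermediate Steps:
$Z{\left(g,t \right)} = -1 + t + g t$ ($Z{\left(g,t \right)} = g t + \left(-1 + t\right) = -1 + t + g t$)
$- 45 \left(-14 + \left(15 + Z{\left(-1,-5 \right)}\right)\right) = - 45 \left(-14 + \left(15 - 1\right)\right) = - 45 \left(-14 + 14\right) = \left(-45\right) 0 = 0$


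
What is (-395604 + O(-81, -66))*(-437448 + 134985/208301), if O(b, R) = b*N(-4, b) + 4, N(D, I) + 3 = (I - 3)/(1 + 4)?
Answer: 179506088806413603/1041505 ≈ 1.7235e+11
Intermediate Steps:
N(D, I) = -18/5 + I/5 (N(D, I) = -3 + (I - 3)/(1 + 4) = -3 + (-3 + I)/5 = -3 + (-3 + I)*(⅕) = -3 + (-⅗ + I/5) = -18/5 + I/5)
O(b, R) = 4 + b*(-18/5 + b/5) (O(b, R) = b*(-18/5 + b/5) + 4 = 4 + b*(-18/5 + b/5))
(-395604 + O(-81, -66))*(-437448 + 134985/208301) = (-395604 + (4 + (⅕)*(-81)*(-18 - 81)))*(-437448 + 134985/208301) = (-395604 + (4 + (⅕)*(-81)*(-99)))*(-437448 + 134985*(1/208301)) = (-395604 + (4 + 8019/5))*(-437448 + 134985/208301) = (-395604 + 8039/5)*(-91120720863/208301) = -1969981/5*(-91120720863/208301) = 179506088806413603/1041505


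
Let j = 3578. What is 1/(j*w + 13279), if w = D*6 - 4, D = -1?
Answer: -1/22501 ≈ -4.4442e-5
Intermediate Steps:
w = -10 (w = -1*6 - 4 = -6 - 4 = -10)
1/(j*w + 13279) = 1/(3578*(-10) + 13279) = 1/(-35780 + 13279) = 1/(-22501) = -1/22501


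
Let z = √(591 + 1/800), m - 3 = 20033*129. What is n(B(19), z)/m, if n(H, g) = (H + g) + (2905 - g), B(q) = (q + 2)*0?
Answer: 83/73836 ≈ 0.0011241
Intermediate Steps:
m = 2584260 (m = 3 + 20033*129 = 3 + 2584257 = 2584260)
B(q) = 0 (B(q) = (2 + q)*0 = 0)
z = 7*√19298/40 (z = √(591 + 1/800) = √(472801/800) = 7*√19298/40 ≈ 24.311)
n(H, g) = 2905 + H
n(B(19), z)/m = (2905 + 0)/2584260 = 2905*(1/2584260) = 83/73836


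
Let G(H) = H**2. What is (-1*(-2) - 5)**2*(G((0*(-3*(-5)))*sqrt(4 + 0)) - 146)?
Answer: -1314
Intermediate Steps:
(-1*(-2) - 5)**2*(G((0*(-3*(-5)))*sqrt(4 + 0)) - 146) = (-1*(-2) - 5)**2*(((0*(-3*(-5)))*sqrt(4 + 0))**2 - 146) = (2 - 5)**2*(((0*15)*sqrt(4))**2 - 146) = (-3)**2*((0*2)**2 - 146) = 9*(0**2 - 146) = 9*(0 - 146) = 9*(-146) = -1314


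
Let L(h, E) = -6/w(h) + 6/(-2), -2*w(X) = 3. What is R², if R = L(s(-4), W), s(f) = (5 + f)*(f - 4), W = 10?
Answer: 1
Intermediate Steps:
w(X) = -3/2 (w(X) = -½*3 = -3/2)
s(f) = (-4 + f)*(5 + f) (s(f) = (5 + f)*(-4 + f) = (-4 + f)*(5 + f))
L(h, E) = 1 (L(h, E) = -6/(-3/2) + 6/(-2) = -6*(-⅔) + 6*(-½) = 4 - 3 = 1)
R = 1
R² = 1² = 1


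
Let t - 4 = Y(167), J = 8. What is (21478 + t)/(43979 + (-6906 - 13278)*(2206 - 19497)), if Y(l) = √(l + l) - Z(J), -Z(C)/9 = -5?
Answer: 21437/349045523 + √334/349045523 ≈ 6.1468e-5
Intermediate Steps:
Z(C) = 45 (Z(C) = -9*(-5) = 45)
Y(l) = -45 + √2*√l (Y(l) = √(l + l) - 1*45 = √(2*l) - 45 = √2*√l - 45 = -45 + √2*√l)
t = -41 + √334 (t = 4 + (-45 + √2*√167) = 4 + (-45 + √334) = -41 + √334 ≈ -22.724)
(21478 + t)/(43979 + (-6906 - 13278)*(2206 - 19497)) = (21478 + (-41 + √334))/(43979 + (-6906 - 13278)*(2206 - 19497)) = (21437 + √334)/(43979 - 20184*(-17291)) = (21437 + √334)/(43979 + 349001544) = (21437 + √334)/349045523 = (21437 + √334)*(1/349045523) = 21437/349045523 + √334/349045523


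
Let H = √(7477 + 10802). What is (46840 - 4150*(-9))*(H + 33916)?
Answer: 2855388040 + 252570*√2031 ≈ 2.8668e+9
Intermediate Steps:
H = 3*√2031 (H = √18279 = 3*√2031 ≈ 135.20)
(46840 - 4150*(-9))*(H + 33916) = (46840 - 4150*(-9))*(3*√2031 + 33916) = (46840 + 37350)*(33916 + 3*√2031) = 84190*(33916 + 3*√2031) = 2855388040 + 252570*√2031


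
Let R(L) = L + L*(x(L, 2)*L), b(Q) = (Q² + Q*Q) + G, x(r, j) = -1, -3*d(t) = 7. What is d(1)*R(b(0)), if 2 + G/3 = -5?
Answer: 1078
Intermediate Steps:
G = -21 (G = -6 + 3*(-5) = -6 - 15 = -21)
d(t) = -7/3 (d(t) = -⅓*7 = -7/3)
b(Q) = -21 + 2*Q² (b(Q) = (Q² + Q*Q) - 21 = (Q² + Q²) - 21 = 2*Q² - 21 = -21 + 2*Q²)
R(L) = L - L² (R(L) = L + L*(-L) = L - L²)
d(1)*R(b(0)) = -7*(-21 + 2*0²)*(1 - (-21 + 2*0²))/3 = -7*(-21 + 2*0)*(1 - (-21 + 2*0))/3 = -7*(-21 + 0)*(1 - (-21 + 0))/3 = -(-49)*(1 - 1*(-21)) = -(-49)*(1 + 21) = -(-49)*22 = -7/3*(-462) = 1078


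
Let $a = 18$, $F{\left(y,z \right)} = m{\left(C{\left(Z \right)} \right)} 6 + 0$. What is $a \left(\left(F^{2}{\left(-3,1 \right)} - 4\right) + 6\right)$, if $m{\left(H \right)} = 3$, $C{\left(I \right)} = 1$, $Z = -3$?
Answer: $5868$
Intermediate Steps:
$F{\left(y,z \right)} = 18$ ($F{\left(y,z \right)} = 3 \cdot 6 + 0 = 18 + 0 = 18$)
$a \left(\left(F^{2}{\left(-3,1 \right)} - 4\right) + 6\right) = 18 \left(\left(18^{2} - 4\right) + 6\right) = 18 \left(\left(324 - 4\right) + 6\right) = 18 \left(320 + 6\right) = 18 \cdot 326 = 5868$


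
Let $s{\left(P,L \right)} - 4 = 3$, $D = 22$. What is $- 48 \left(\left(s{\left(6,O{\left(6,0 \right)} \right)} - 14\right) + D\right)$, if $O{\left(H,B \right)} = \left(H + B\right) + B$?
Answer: $-720$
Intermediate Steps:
$O{\left(H,B \right)} = H + 2 B$ ($O{\left(H,B \right)} = \left(B + H\right) + B = H + 2 B$)
$s{\left(P,L \right)} = 7$ ($s{\left(P,L \right)} = 4 + 3 = 7$)
$- 48 \left(\left(s{\left(6,O{\left(6,0 \right)} \right)} - 14\right) + D\right) = - 48 \left(\left(7 - 14\right) + 22\right) = - 48 \left(-7 + 22\right) = \left(-48\right) 15 = -720$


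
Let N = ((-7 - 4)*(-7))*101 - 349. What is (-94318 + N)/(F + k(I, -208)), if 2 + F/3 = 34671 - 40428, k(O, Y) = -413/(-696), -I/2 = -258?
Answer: 60475440/12024379 ≈ 5.0294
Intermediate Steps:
I = 516 (I = -2*(-258) = 516)
N = 7428 (N = -11*(-7)*101 - 349 = 77*101 - 349 = 7777 - 349 = 7428)
k(O, Y) = 413/696 (k(O, Y) = -413*(-1/696) = 413/696)
F = -17277 (F = -6 + 3*(34671 - 40428) = -6 + 3*(-5757) = -6 - 17271 = -17277)
(-94318 + N)/(F + k(I, -208)) = (-94318 + 7428)/(-17277 + 413/696) = -86890/(-12024379/696) = -86890*(-696/12024379) = 60475440/12024379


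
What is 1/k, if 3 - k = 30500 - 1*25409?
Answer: -1/5088 ≈ -0.00019654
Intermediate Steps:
k = -5088 (k = 3 - (30500 - 1*25409) = 3 - (30500 - 25409) = 3 - 1*5091 = 3 - 5091 = -5088)
1/k = 1/(-5088) = -1/5088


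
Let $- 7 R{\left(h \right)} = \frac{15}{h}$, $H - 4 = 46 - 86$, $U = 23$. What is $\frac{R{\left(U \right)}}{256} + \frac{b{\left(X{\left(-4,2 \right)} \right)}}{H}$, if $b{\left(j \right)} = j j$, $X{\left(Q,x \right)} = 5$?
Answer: $- \frac{257735}{370944} \approx -0.69481$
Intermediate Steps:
$b{\left(j \right)} = j^{2}$
$H = -36$ ($H = 4 + \left(46 - 86\right) = 4 - 40 = -36$)
$R{\left(h \right)} = - \frac{15}{7 h}$ ($R{\left(h \right)} = - \frac{15 \frac{1}{h}}{7} = - \frac{15}{7 h}$)
$\frac{R{\left(U \right)}}{256} + \frac{b{\left(X{\left(-4,2 \right)} \right)}}{H} = \frac{\left(- \frac{15}{7}\right) \frac{1}{23}}{256} + \frac{5^{2}}{-36} = \left(- \frac{15}{7}\right) \frac{1}{23} \cdot \frac{1}{256} + 25 \left(- \frac{1}{36}\right) = \left(- \frac{15}{161}\right) \frac{1}{256} - \frac{25}{36} = - \frac{15}{41216} - \frac{25}{36} = - \frac{257735}{370944}$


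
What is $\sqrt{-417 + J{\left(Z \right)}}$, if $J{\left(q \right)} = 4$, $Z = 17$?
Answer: $i \sqrt{413} \approx 20.322 i$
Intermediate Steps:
$\sqrt{-417 + J{\left(Z \right)}} = \sqrt{-417 + 4} = \sqrt{-413} = i \sqrt{413}$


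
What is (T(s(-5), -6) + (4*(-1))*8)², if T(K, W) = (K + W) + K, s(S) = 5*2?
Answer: 324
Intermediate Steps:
s(S) = 10
T(K, W) = W + 2*K
(T(s(-5), -6) + (4*(-1))*8)² = ((-6 + 2*10) + (4*(-1))*8)² = ((-6 + 20) - 4*8)² = (14 - 32)² = (-18)² = 324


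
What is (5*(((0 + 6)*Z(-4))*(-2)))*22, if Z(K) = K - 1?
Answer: 6600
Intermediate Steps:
Z(K) = -1 + K
(5*(((0 + 6)*Z(-4))*(-2)))*22 = (5*(((0 + 6)*(-1 - 4))*(-2)))*22 = (5*((6*(-5))*(-2)))*22 = (5*(-30*(-2)))*22 = (5*60)*22 = 300*22 = 6600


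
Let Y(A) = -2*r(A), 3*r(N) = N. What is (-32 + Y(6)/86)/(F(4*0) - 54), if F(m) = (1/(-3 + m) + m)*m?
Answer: 689/1161 ≈ 0.59345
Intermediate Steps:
r(N) = N/3
Y(A) = -2*A/3
F(m) = m*(m + 1/(-3 + m)) (F(m) = (m + 1/(-3 + m))*m = m*(m + 1/(-3 + m)))
(-32 + Y(6)/86)/(F(4*0) - 54) = (-32 - ⅔*6/86)/((4*0)*(1 + (4*0)² - 12*0)/(-3 + 4*0) - 54) = (-32 - 4*1/86)/(0*(1 + 0² - 3*0)/(-3 + 0) - 54) = (-32 - 2/43)/(0*(1 + 0 + 0)/(-3) - 54) = -1378/(43*(0*(-⅓)*1 - 54)) = -1378/(43*(0 - 54)) = -1378/43/(-54) = -1378/43*(-1/54) = 689/1161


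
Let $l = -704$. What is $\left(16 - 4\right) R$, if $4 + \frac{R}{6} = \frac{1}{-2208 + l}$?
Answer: $- \frac{104841}{364} \approx -288.02$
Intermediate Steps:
$R = - \frac{34947}{1456}$ ($R = -24 + \frac{6}{-2208 - 704} = -24 + \frac{6}{-2912} = -24 + 6 \left(- \frac{1}{2912}\right) = -24 - \frac{3}{1456} = - \frac{34947}{1456} \approx -24.002$)
$\left(16 - 4\right) R = \left(16 - 4\right) \left(- \frac{34947}{1456}\right) = 12 \left(- \frac{34947}{1456}\right) = - \frac{104841}{364}$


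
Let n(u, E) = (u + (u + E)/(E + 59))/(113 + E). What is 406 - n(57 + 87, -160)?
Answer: 1941842/4747 ≈ 409.07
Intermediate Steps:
n(u, E) = (u + (E + u)/(59 + E))/(113 + E)
406 - n(57 + 87, -160) = 406 - (-160 + 60*(57 + 87) - 160*(57 + 87))/(6667 + (-160)² + 172*(-160)) = 406 - (-160 + 60*144 - 160*144)/(6667 + 25600 - 27520) = 406 - (-160 + 8640 - 23040)/4747 = 406 - (-14560)/4747 = 406 - 1*(-14560/4747) = 406 + 14560/4747 = 1941842/4747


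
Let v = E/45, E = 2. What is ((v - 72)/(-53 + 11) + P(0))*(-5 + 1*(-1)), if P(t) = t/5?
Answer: -3238/315 ≈ -10.279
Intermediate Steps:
P(t) = t/5 (P(t) = t*(⅕) = t/5)
v = 2/45 ≈ 0.044444
((v - 72)/(-53 + 11) + P(0))*(-5 + 1*(-1)) = ((2/45 - 72)/(-53 + 11) + (⅕)*0)*(-5 + 1*(-1)) = (-3238/45/(-42) + 0)*(-5 - 1) = (-3238/45*(-1/42) + 0)*(-6) = (1619/945 + 0)*(-6) = (1619/945)*(-6) = -3238/315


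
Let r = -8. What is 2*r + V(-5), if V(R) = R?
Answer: -21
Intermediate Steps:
2*r + V(-5) = 2*(-8) - 5 = -16 - 5 = -21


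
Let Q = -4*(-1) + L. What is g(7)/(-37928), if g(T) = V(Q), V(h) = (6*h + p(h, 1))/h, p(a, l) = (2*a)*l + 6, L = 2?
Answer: -9/37928 ≈ -0.00023729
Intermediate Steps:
p(a, l) = 6 + 2*a*l (p(a, l) = 2*a*l + 6 = 6 + 2*a*l)
Q = 6 (Q = -4*(-1) + 2 = 4 + 2 = 6)
V(h) = (6 + 8*h)/h (V(h) = (6*h + (6 + 2*h*1))/h = (6*h + (6 + 2*h))/h = (6 + 8*h)/h)
g(T) = 9 (g(T) = 8 + 6/6 = 8 + 6*(⅙) = 8 + 1 = 9)
g(7)/(-37928) = 9/(-37928) = 9*(-1/37928) = -9/37928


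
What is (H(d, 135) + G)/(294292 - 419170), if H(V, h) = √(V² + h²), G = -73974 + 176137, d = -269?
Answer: -102163/124878 - √90586/124878 ≈ -0.82051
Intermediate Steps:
G = 102163
(H(d, 135) + G)/(294292 - 419170) = (√((-269)² + 135²) + 102163)/(294292 - 419170) = (√(72361 + 18225) + 102163)/(-124878) = (√90586 + 102163)*(-1/124878) = (102163 + √90586)*(-1/124878) = -102163/124878 - √90586/124878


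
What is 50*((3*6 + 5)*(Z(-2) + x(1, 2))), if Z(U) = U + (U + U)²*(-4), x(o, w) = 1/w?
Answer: -75325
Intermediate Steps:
Z(U) = U - 16*U² (Z(U) = U + (2*U)²*(-4) = U + (4*U²)*(-4) = U - 16*U²)
50*((3*6 + 5)*(Z(-2) + x(1, 2))) = 50*((3*6 + 5)*(-2*(1 - 16*(-2)) + 1/2)) = 50*((18 + 5)*(-2*(1 + 32) + ½)) = 50*(23*(-2*33 + ½)) = 50*(23*(-66 + ½)) = 50*(23*(-131/2)) = 50*(-3013/2) = -75325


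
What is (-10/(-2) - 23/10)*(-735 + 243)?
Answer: -6642/5 ≈ -1328.4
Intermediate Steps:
(-10/(-2) - 23/10)*(-735 + 243) = (-10*(-1/2) - 23*1/10)*(-492) = (5 - 23/10)*(-492) = (27/10)*(-492) = -6642/5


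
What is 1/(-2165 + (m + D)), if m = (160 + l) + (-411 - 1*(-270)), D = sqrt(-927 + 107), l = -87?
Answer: -2233/4987109 - 2*I*sqrt(205)/4987109 ≈ -0.00044775 - 5.7419e-6*I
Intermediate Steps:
D = 2*I*sqrt(205) (D = sqrt(-820) = 2*I*sqrt(205) ≈ 28.636*I)
m = -68 (m = (160 - 87) + (-411 - 1*(-270)) = 73 + (-411 + 270) = 73 - 141 = -68)
1/(-2165 + (m + D)) = 1/(-2165 + (-68 + 2*I*sqrt(205))) = 1/(-2233 + 2*I*sqrt(205))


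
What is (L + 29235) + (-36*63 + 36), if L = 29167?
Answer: 56170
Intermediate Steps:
(L + 29235) + (-36*63 + 36) = (29167 + 29235) + (-36*63 + 36) = 58402 + (-2268 + 36) = 58402 - 2232 = 56170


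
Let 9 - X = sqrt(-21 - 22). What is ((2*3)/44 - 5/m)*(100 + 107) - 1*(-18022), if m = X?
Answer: 24518045/1364 - 1035*I*sqrt(43)/124 ≈ 17975.0 - 54.733*I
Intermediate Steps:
X = 9 - I*sqrt(43) (X = 9 - sqrt(-21 - 22) = 9 - sqrt(-43) = 9 - I*sqrt(43) ≈ 9.0 - 6.5574*I)
m = 9 - I*sqrt(43) ≈ 9.0 - 6.5574*I
((2*3)/44 - 5/m)*(100 + 107) - 1*(-18022) = ((2*3)/44 - 5/(9 - I*sqrt(43)))*(100 + 107) - 1*(-18022) = (6*(1/44) - 5/(9 - I*sqrt(43)))*207 + 18022 = (3/22 - 5/(9 - I*sqrt(43)))*207 + 18022 = (621/22 - 1035/(9 - I*sqrt(43))) + 18022 = 397105/22 - 1035/(9 - I*sqrt(43))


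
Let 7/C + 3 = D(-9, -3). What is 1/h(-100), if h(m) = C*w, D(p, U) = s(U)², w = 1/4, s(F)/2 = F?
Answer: 132/7 ≈ 18.857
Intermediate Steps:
s(F) = 2*F
w = ¼ ≈ 0.25000
D(p, U) = 4*U² (D(p, U) = (2*U)² = 4*U²)
C = 7/33 (C = 7/(-3 + 4*(-3)²) = 7/(-3 + 4*9) = 7/(-3 + 36) = 7/33 ≈ 0.21212)
h(m) = 7/132 (h(m) = (7/33)*(¼) = 7/132)
1/h(-100) = 1/(7/132) = 132/7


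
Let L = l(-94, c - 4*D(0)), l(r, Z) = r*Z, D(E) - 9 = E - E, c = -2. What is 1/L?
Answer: 1/3572 ≈ 0.00027996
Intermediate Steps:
D(E) = 9 (D(E) = 9 + (E - E) = 9 + 0 = 9)
l(r, Z) = Z*r
L = 3572 (L = (-2 - 4*9)*(-94) = (-2 - 36)*(-94) = -38*(-94) = 3572)
1/L = 1/3572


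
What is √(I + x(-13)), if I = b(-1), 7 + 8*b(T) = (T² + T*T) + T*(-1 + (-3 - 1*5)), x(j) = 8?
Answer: √34/2 ≈ 2.9155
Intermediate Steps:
b(T) = -7/8 - 9*T/8 + T²/4 (b(T) = -7/8 + ((T² + T*T) + T*(-1 + (-3 - 1*5)))/8 = -7/8 + ((T² + T²) + T*(-1 + (-3 - 5)))/8 = -7/8 + (2*T² + T*(-1 - 8))/8 = -7/8 + (2*T² + T*(-9))/8 = -7/8 + (2*T² - 9*T)/8 = -7/8 + (-9*T + 2*T²)/8 = -7/8 + (-9*T/8 + T²/4) = -7/8 - 9*T/8 + T²/4)
I = ½ (I = -7/8 - 9/8*(-1) + (¼)*(-1)² = -7/8 + 9/8 + (¼)*1 = -7/8 + 9/8 + ¼ = ½ ≈ 0.50000)
√(I + x(-13)) = √(½ + 8) = √(17/2) = √34/2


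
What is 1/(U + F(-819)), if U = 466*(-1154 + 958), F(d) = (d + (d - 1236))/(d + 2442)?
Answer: -541/49413734 ≈ -1.0948e-5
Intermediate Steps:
F(d) = (-1236 + 2*d)/(2442 + d) (F(d) = (d + (-1236 + d))/(2442 + d) = (-1236 + 2*d)/(2442 + d))
U = -91336 (U = 466*(-196) = -91336)
1/(U + F(-819)) = 1/(-91336 + 2*(-618 - 819)/(2442 - 819)) = 1/(-91336 + 2*(-1437)/1623) = 1/(-91336 + 2*(1/1623)*(-1437)) = 1/(-91336 - 958/541) = 1/(-49413734/541) = -541/49413734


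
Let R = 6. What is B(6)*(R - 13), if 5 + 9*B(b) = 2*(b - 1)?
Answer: -35/9 ≈ -3.8889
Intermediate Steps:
B(b) = -7/9 + 2*b/9 (B(b) = -5/9 + (2*(b - 1))/9 = -5/9 + (2*(-1 + b))/9 = -5/9 + (-2 + 2*b)/9 = -5/9 + (-2/9 + 2*b/9) = -7/9 + 2*b/9)
B(6)*(R - 13) = (-7/9 + (2/9)*6)*(6 - 13) = (-7/9 + 4/3)*(-7) = (5/9)*(-7) = -35/9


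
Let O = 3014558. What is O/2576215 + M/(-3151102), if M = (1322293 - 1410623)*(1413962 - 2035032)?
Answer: -70659685437586792/4058958119465 ≈ -17408.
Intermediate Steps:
M = 54859113100 (M = -88330*(-621070) = 54859113100)
O/2576215 + M/(-3151102) = 3014558/2576215 + 54859113100/(-3151102) = 3014558*(1/2576215) + 54859113100*(-1/3151102) = 3014558/2576215 - 27429556550/1575551 = -70659685437586792/4058958119465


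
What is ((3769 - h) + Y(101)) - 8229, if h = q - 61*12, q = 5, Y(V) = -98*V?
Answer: -13631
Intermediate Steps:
h = -727 (h = 5 - 61*12 = 5 - 732 = -727)
((3769 - h) + Y(101)) - 8229 = ((3769 - 1*(-727)) - 98*101) - 8229 = ((3769 + 727) - 9898) - 8229 = (4496 - 9898) - 8229 = -5402 - 8229 = -13631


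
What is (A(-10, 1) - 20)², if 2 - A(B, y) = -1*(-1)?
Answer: 361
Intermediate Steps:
A(B, y) = 1 (A(B, y) = 2 - (-1)*(-1) = 2 - 1*1 = 2 - 1 = 1)
(A(-10, 1) - 20)² = (1 - 20)² = (-19)² = 361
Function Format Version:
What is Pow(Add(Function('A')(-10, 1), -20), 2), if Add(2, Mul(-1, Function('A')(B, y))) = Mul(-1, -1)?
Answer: 361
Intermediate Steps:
Function('A')(B, y) = 1 (Function('A')(B, y) = Add(2, Mul(-1, Mul(-1, -1))) = Add(2, Mul(-1, 1)) = Add(2, -1) = 1)
Pow(Add(Function('A')(-10, 1), -20), 2) = Pow(Add(1, -20), 2) = Pow(-19, 2) = 361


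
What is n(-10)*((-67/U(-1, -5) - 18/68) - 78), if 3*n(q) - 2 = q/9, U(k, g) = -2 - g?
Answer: -41044/1377 ≈ -29.807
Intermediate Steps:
n(q) = 2/3 + q/27 (n(q) = 2/3 + (q/9)/3 = 2/3 + q/27)
n(-10)*((-67/U(-1, -5) - 18/68) - 78) = (2/3 + (1/27)*(-10))*((-67/(-2 - 1*(-5)) - 18/68) - 78) = (2/3 - 10/27)*((-67/(-2 + 5) - 18*1/68) - 78) = 8*((-67/3 - 9/34) - 78)/27 = 8*(-2305/102 - 78)/27 = (8/27)*(-10261/102) = -41044/1377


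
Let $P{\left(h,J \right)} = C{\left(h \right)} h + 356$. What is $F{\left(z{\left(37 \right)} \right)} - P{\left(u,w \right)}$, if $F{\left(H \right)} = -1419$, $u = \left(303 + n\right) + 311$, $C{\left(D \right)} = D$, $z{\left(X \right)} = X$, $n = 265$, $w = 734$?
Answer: $-774416$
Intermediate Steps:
$u = 879$ ($u = \left(303 + 265\right) + 311 = 568 + 311 = 879$)
$P{\left(h,J \right)} = 356 + h^{2}$ ($P{\left(h,J \right)} = h h + 356 = h^{2} + 356 = 356 + h^{2}$)
$F{\left(z{\left(37 \right)} \right)} - P{\left(u,w \right)} = -1419 - \left(356 + 879^{2}\right) = -1419 - \left(356 + 772641\right) = -1419 - 772997 = -774416$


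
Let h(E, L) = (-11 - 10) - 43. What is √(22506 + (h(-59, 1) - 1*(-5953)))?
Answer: 3*√3155 ≈ 168.51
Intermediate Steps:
h(E, L) = -64 (h(E, L) = -21 - 43 = -64)
√(22506 + (h(-59, 1) - 1*(-5953))) = √(22506 + (-64 - 1*(-5953))) = √(22506 + (-64 + 5953)) = √(22506 + 5889) = √28395 = 3*√3155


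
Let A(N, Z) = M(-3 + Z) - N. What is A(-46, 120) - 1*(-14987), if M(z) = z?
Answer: 15150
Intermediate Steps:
A(N, Z) = -3 + Z - N (A(N, Z) = (-3 + Z) - N = -3 + Z - N)
A(-46, 120) - 1*(-14987) = (-3 + 120 - 1*(-46)) - 1*(-14987) = (-3 + 120 + 46) + 14987 = 163 + 14987 = 15150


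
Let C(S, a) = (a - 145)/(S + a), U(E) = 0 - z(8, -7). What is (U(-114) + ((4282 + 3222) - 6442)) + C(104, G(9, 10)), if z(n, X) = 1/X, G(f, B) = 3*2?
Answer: 816877/770 ≈ 1060.9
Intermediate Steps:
G(f, B) = 6
z(n, X) = 1/X
U(E) = ⅐ (U(E) = 0 - 1/(-7) = 0 - 1*(-⅐) = 0 + ⅐ = ⅐)
C(S, a) = (-145 + a)/(S + a)
(U(-114) + ((4282 + 3222) - 6442)) + C(104, G(9, 10)) = (⅐ + ((4282 + 3222) - 6442)) + (-145 + 6)/(104 + 6) = (⅐ + (7504 - 6442)) - 139/110 = (⅐ + 1062) + (1/110)*(-139) = 7435/7 - 139/110 = 816877/770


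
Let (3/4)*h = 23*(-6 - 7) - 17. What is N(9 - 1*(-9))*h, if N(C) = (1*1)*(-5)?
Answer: 6320/3 ≈ 2106.7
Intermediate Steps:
N(C) = -5 (N(C) = 1*(-5) = -5)
h = -1264/3 (h = 4*(23*(-6 - 7) - 17)/3 = 4*(23*(-13) - 17)/3 = 4*(-299 - 17)/3 = (4/3)*(-316) = -1264/3 ≈ -421.33)
N(9 - 1*(-9))*h = -5*(-1264/3) = 6320/3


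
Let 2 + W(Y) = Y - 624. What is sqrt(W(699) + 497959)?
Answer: 4*sqrt(31127) ≈ 705.71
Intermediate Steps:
W(Y) = -626 + Y (W(Y) = -2 + (Y - 624) = -2 + (-624 + Y) = -626 + Y)
sqrt(W(699) + 497959) = sqrt((-626 + 699) + 497959) = sqrt(73 + 497959) = sqrt(498032) = 4*sqrt(31127)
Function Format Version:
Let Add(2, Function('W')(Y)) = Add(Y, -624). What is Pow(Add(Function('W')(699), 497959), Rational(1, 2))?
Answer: Mul(4, Pow(31127, Rational(1, 2))) ≈ 705.71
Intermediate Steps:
Function('W')(Y) = Add(-626, Y) (Function('W')(Y) = Add(-2, Add(Y, -624)) = Add(-2, Add(-624, Y)) = Add(-626, Y))
Pow(Add(Function('W')(699), 497959), Rational(1, 2)) = Pow(Add(Add(-626, 699), 497959), Rational(1, 2)) = Pow(Add(73, 497959), Rational(1, 2)) = Pow(498032, Rational(1, 2)) = Mul(4, Pow(31127, Rational(1, 2)))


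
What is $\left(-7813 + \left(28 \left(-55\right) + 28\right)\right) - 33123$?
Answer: $-42448$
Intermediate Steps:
$\left(-7813 + \left(28 \left(-55\right) + 28\right)\right) - 33123 = \left(-7813 + \left(-1540 + 28\right)\right) - 33123 = \left(-7813 - 1512\right) - 33123 = -9325 - 33123 = -42448$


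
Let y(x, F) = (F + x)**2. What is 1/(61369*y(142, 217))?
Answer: 1/7909298089 ≈ 1.2643e-10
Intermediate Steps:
1/(61369*y(142, 217)) = 1/(61369*((217 + 142)**2)) = 1/(61369*(359**2)) = (1/61369)/128881 = (1/61369)*(1/128881) = 1/7909298089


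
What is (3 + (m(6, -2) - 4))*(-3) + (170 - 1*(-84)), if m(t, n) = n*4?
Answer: 281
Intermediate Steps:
m(t, n) = 4*n
(3 + (m(6, -2) - 4))*(-3) + (170 - 1*(-84)) = (3 + (4*(-2) - 4))*(-3) + (170 - 1*(-84)) = (3 + (-8 - 4))*(-3) + (170 + 84) = (3 - 12)*(-3) + 254 = -9*(-3) + 254 = 27 + 254 = 281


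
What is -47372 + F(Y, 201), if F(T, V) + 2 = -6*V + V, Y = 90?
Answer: -48379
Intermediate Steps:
F(T, V) = -2 - 5*V (F(T, V) = -2 + (-6*V + V) = -2 - 5*V)
-47372 + F(Y, 201) = -47372 + (-2 - 5*201) = -47372 + (-2 - 1005) = -47372 - 1007 = -48379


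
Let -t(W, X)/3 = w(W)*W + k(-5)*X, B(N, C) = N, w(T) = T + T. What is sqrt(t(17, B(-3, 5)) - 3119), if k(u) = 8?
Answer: I*sqrt(4781) ≈ 69.145*I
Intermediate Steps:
w(T) = 2*T
t(W, X) = -24*X - 6*W**2 (t(W, X) = -3*((2*W)*W + 8*X) = -3*(2*W**2 + 8*X) = -24*X - 6*W**2)
sqrt(t(17, B(-3, 5)) - 3119) = sqrt((-24*(-3) - 6*17**2) - 3119) = sqrt((72 - 6*289) - 3119) = sqrt((72 - 1734) - 3119) = sqrt(-1662 - 3119) = sqrt(-4781) = I*sqrt(4781)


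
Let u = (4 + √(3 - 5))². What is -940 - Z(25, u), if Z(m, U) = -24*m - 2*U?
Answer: -312 + 16*I*√2 ≈ -312.0 + 22.627*I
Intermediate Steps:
u = (4 + I*√2)² (u = (4 + √(-2))² = (4 + I*√2)² ≈ 14.0 + 11.314*I)
-940 - Z(25, u) = -940 - (-24*25 - 2*(4 + I*√2)²) = -940 - (-600 - 2*(4 + I*√2)²) = -940 + (600 + 2*(4 + I*√2)²) = -340 + 2*(4 + I*√2)²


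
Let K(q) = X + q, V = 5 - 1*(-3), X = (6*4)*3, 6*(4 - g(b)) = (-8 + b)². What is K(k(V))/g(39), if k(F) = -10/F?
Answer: -849/1874 ≈ -0.45304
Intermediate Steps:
g(b) = 4 - (-8 + b)²/6
X = 72 (X = 24*3 = 72)
V = 8 (V = 5 + 3 = 8)
K(q) = 72 + q
K(k(V))/g(39) = (72 - 10/8)/(4 - (-8 + 39)²/6) = (72 - 10*⅛)/(4 - ⅙*31²) = (72 - 5/4)/(4 - ⅙*961) = 283/(4*(4 - 961/6)) = 283/(4*(-937/6)) = (283/4)*(-6/937) = -849/1874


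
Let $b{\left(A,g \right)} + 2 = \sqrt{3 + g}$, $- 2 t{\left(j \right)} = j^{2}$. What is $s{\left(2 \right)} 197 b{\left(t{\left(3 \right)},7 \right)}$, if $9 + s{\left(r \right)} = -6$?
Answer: $5910 - 2955 \sqrt{10} \approx -3434.5$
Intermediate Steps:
$s{\left(r \right)} = -15$ ($s{\left(r \right)} = -9 - 6 = -15$)
$t{\left(j \right)} = - \frac{j^{2}}{2}$
$b{\left(A,g \right)} = -2 + \sqrt{3 + g}$
$s{\left(2 \right)} 197 b{\left(t{\left(3 \right)},7 \right)} = \left(-15\right) 197 \left(-2 + \sqrt{3 + 7}\right) = - 2955 \left(-2 + \sqrt{10}\right) = 5910 - 2955 \sqrt{10}$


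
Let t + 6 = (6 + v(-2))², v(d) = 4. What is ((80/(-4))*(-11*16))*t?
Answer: 330880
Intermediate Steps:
t = 94 (t = -6 + (6 + 4)² = -6 + 10² = -6 + 100 = 94)
((80/(-4))*(-11*16))*t = ((80/(-4))*(-11*16))*94 = ((80*(-¼))*(-176))*94 = -20*(-176)*94 = 3520*94 = 330880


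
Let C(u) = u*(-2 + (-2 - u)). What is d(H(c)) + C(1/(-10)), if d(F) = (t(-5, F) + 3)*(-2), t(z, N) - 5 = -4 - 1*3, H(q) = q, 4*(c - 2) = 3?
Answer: -161/100 ≈ -1.6100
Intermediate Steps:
c = 11/4 (c = 2 + (¼)*3 = 2 + ¾ = 11/4 ≈ 2.7500)
t(z, N) = -2 (t(z, N) = 5 + (-4 - 1*3) = 5 + (-4 - 3) = 5 - 7 = -2)
d(F) = -2 (d(F) = (-2 + 3)*(-2) = 1*(-2) = -2)
C(u) = u*(-4 - u)
d(H(c)) + C(1/(-10)) = -2 - 1*(4 + 1/(-10))/(-10) = -2 - 1*(-⅒)*(4 - ⅒) = -2 - 1*(-⅒)*39/10 = -2 + 39/100 = -161/100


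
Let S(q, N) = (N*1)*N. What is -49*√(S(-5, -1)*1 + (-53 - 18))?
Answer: -49*I*√70 ≈ -409.96*I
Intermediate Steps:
S(q, N) = N² (S(q, N) = N*N = N²)
-49*√(S(-5, -1)*1 + (-53 - 18)) = -49*√((-1)²*1 + (-53 - 18)) = -49*√(1*1 - 71) = -49*√(1 - 71) = -49*I*√70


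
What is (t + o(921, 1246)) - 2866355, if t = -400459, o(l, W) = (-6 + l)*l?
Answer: -2424099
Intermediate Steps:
o(l, W) = l*(-6 + l)
(t + o(921, 1246)) - 2866355 = (-400459 + 921*(-6 + 921)) - 2866355 = (-400459 + 921*915) - 2866355 = (-400459 + 842715) - 2866355 = 442256 - 2866355 = -2424099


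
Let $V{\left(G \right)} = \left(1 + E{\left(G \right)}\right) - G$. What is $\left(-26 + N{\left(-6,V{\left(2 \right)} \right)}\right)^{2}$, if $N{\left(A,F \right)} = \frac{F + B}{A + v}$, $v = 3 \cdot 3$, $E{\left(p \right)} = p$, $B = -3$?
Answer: $\frac{6400}{9} \approx 711.11$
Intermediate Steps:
$v = 9$
$V{\left(G \right)} = 1$ ($V{\left(G \right)} = \left(1 + G\right) - G = 1$)
$N{\left(A,F \right)} = \frac{-3 + F}{9 + A}$ ($N{\left(A,F \right)} = \frac{F - 3}{A + 9} = \frac{-3 + F}{9 + A}$)
$\left(-26 + N{\left(-6,V{\left(2 \right)} \right)}\right)^{2} = \left(-26 + \frac{-3 + 1}{9 - 6}\right)^{2} = \left(-26 + \frac{1}{3} \left(-2\right)\right)^{2} = \left(-26 - \frac{2}{3}\right)^{2} = \left(- \frac{80}{3}\right)^{2} = \frac{6400}{9}$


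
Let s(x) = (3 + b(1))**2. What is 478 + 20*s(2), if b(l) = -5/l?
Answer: 558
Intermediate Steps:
s(x) = 4 (s(x) = (3 - 5/1)**2 = (3 - 5*1)**2 = (3 - 5)**2 = (-2)**2 = 4)
478 + 20*s(2) = 478 + 20*4 = 478 + 80 = 558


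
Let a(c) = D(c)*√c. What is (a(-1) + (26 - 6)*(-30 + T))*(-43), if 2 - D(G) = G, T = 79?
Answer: -42140 - 129*I ≈ -42140.0 - 129.0*I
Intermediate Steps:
D(G) = 2 - G
a(c) = √c*(2 - c) (a(c) = (2 - c)*√c = √c*(2 - c))
(a(-1) + (26 - 6)*(-30 + T))*(-43) = (√(-1)*(2 - 1*(-1)) + (26 - 6)*(-30 + 79))*(-43) = (I*(2 + 1) + 20*49)*(-43) = (I*3 + 980)*(-43) = (3*I + 980)*(-43) = (980 + 3*I)*(-43) = -42140 - 129*I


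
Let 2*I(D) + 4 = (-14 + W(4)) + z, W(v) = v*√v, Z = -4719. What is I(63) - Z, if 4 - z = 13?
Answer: 9419/2 ≈ 4709.5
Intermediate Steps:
W(v) = v^(3/2)
z = -9 (z = 4 - 1*13 = 4 - 13 = -9)
I(D) = -19/2 (I(D) = -2 + ((-14 + 4^(3/2)) - 9)/2 = -2 + ((-14 + 8) - 9)/2 = -2 + (-6 - 9)/2 = -2 + (½)*(-15) = -2 - 15/2 = -19/2)
I(63) - Z = -19/2 - 1*(-4719) = -19/2 + 4719 = 9419/2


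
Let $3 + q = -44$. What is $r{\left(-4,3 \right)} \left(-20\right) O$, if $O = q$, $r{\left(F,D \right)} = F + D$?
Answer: $-940$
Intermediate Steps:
$q = -47$ ($q = -3 - 44 = -47$)
$r{\left(F,D \right)} = D + F$
$O = -47$
$r{\left(-4,3 \right)} \left(-20\right) O = \left(3 - 4\right) \left(-20\right) \left(-47\right) = \left(-1\right) \left(-20\right) \left(-47\right) = 20 \left(-47\right) = -940$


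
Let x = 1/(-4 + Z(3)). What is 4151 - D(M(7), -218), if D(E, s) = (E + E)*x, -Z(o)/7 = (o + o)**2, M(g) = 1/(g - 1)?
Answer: 3187969/768 ≈ 4151.0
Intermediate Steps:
M(g) = 1/(-1 + g)
Z(o) = -28*o**2 (Z(o) = -7*(o + o)**2 = -7*4*o**2 = -28*o**2)
x = -1/256 (x = 1/(-4 - 28*3**2) = 1/(-4 - 28*9) = 1/(-4 - 252) = 1/(-256) = -1/256 ≈ -0.0039063)
D(E, s) = -E/128 (D(E, s) = (E + E)*(-1/256) = (2*E)*(-1/256) = -E/128)
4151 - D(M(7), -218) = 4151 - (-1)/(128*(-1 + 7)) = 4151 - (-1)/(128*6) = 4151 - 1*(-1/768) = 4151 + 1/768 = 3187969/768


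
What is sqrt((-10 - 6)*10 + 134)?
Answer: I*sqrt(26) ≈ 5.099*I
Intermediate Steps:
sqrt((-10 - 6)*10 + 134) = sqrt(-16*10 + 134) = sqrt(-160 + 134) = sqrt(-26) = I*sqrt(26)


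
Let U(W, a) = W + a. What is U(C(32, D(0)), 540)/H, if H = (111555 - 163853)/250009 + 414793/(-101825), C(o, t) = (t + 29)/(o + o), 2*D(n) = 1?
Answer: -1761101316115075/13955485054336 ≈ -126.19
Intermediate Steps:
D(n) = ½ (D(n) = (½)*1 = ½)
C(o, t) = (29 + t)/(2*o) (C(o, t) = (29 + t)/((2*o)) = (29 + t)*(1/(2*o)) = (29 + t)/(2*o))
H = -109027226987/25457166425 (H = -52298*1/250009 + 414793*(-1/101825) = -52298/250009 - 414793/101825 = -109027226987/25457166425 ≈ -4.2828)
U(C(32, D(0)), 540)/H = ((½)*(29 + ½)/32 + 540)/(-109027226987/25457166425) = ((½)*(1/32)*(59/2) + 540)*(-25457166425/109027226987) = (59/128 + 540)*(-25457166425/109027226987) = (69179/128)*(-25457166425/109027226987) = -1761101316115075/13955485054336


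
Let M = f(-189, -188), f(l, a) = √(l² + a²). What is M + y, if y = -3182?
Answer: -3182 + √71065 ≈ -2915.4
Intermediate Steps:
f(l, a) = √(a² + l²)
M = √71065 (M = √((-188)² + (-189)²) = √(35344 + 35721) = √71065 ≈ 266.58)
M + y = √71065 - 3182 = -3182 + √71065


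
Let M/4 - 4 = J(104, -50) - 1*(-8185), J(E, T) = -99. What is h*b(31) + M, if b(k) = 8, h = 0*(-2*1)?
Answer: 32360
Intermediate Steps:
h = 0 (h = 0*(-2) = 0)
M = 32360 (M = 16 + 4*(-99 - 1*(-8185)) = 16 + 4*(-99 + 8185) = 16 + 4*8086 = 16 + 32344 = 32360)
h*b(31) + M = 0*8 + 32360 = 0 + 32360 = 32360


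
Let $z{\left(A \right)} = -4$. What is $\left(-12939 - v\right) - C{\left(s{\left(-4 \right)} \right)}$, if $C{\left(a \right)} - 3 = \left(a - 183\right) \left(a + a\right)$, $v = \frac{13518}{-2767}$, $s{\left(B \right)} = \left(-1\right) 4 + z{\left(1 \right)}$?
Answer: $- \frac{44252948}{2767} \approx -15993.0$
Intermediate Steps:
$s{\left(B \right)} = -8$ ($s{\left(B \right)} = \left(-1\right) 4 - 4 = -4 - 4 = -8$)
$v = - \frac{13518}{2767}$ ($v = 13518 \left(- \frac{1}{2767}\right) = - \frac{13518}{2767} \approx -4.8854$)
$C{\left(a \right)} = 3 + 2 a \left(-183 + a\right)$ ($C{\left(a \right)} = 3 + \left(a - 183\right) \left(a + a\right) = 3 + \left(-183 + a\right) 2 a = 3 + 2 a \left(-183 + a\right)$)
$\left(-12939 - v\right) - C{\left(s{\left(-4 \right)} \right)} = \left(-12939 - - \frac{13518}{2767}\right) - \left(3 - -2928 + 2 \left(-8\right)^{2}\right) = \left(-12939 + \frac{13518}{2767}\right) - \left(3 + 2928 + 2 \cdot 64\right) = - \frac{35788695}{2767} - \left(3 + 2928 + 128\right) = - \frac{35788695}{2767} - 3059 = - \frac{44252948}{2767}$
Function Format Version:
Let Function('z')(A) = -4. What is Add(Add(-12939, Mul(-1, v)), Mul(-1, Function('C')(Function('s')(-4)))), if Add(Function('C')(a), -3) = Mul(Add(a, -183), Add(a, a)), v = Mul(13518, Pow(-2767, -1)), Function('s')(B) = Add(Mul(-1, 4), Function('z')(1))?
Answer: Rational(-44252948, 2767) ≈ -15993.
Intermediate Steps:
Function('s')(B) = -8 (Function('s')(B) = Add(Mul(-1, 4), -4) = Add(-4, -4) = -8)
v = Rational(-13518, 2767) (v = Mul(13518, Rational(-1, 2767)) = Rational(-13518, 2767) ≈ -4.8854)
Function('C')(a) = Add(3, Mul(2, a, Add(-183, a))) (Function('C')(a) = Add(3, Mul(Add(a, -183), Add(a, a))) = Add(3, Mul(Add(-183, a), Mul(2, a))) = Add(3, Mul(2, a, Add(-183, a))))
Add(Add(-12939, Mul(-1, v)), Mul(-1, Function('C')(Function('s')(-4)))) = Add(Add(-12939, Mul(-1, Rational(-13518, 2767))), Mul(-1, Add(3, Mul(-366, -8), Mul(2, Pow(-8, 2))))) = Add(Add(-12939, Rational(13518, 2767)), Mul(-1, Add(3, 2928, Mul(2, 64)))) = Add(Rational(-35788695, 2767), Mul(-1, Add(3, 2928, 128))) = Add(Rational(-35788695, 2767), Mul(-1, 3059)) = Add(Rational(-35788695, 2767), -3059) = Rational(-44252948, 2767)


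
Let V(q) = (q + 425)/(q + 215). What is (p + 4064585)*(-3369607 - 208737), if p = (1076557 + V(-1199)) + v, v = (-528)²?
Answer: -795168862385898/41 ≈ -1.9394e+13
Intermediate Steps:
v = 278784
V(q) = (425 + q)/(215 + q)
p = 222276053/164 (p = (1076557 + (425 - 1199)/(215 - 1199)) + 278784 = (1076557 - 774/(-984)) + 278784 = (1076557 - 1/984*(-774)) + 278784 = (1076557 + 129/164) + 278784 = 176555477/164 + 278784 = 222276053/164 ≈ 1.3553e+6)
(p + 4064585)*(-3369607 - 208737) = (222276053/164 + 4064585)*(-3369607 - 208737) = (888867993/164)*(-3578344) = -795168862385898/41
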